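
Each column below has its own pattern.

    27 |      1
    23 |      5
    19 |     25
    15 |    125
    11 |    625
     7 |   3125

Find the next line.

3  15625

First component: −4 each step, so 27, 23, 19, 15, 11, 7 → 3.
Second component: ×5 each step; 1, 5, 25, 125, 625, 3125 → 15625.
Putting it together: 3  15625.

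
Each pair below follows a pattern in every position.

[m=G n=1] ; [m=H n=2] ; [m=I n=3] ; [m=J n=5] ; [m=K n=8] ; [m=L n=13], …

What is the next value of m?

M: letters move forward 1 place in the alphabet, so G, H, I, J, K, L → M.

M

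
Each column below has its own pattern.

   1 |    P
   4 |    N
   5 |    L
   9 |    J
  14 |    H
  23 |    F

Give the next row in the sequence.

First component: each term is the sum of the two before it; 1, 4, 5, 9, 14, 23 → 37.
Letter: P, N, L, J, H, F → D (letters move back 2 places in the alphabet).
Putting it together: 37  D.

37  D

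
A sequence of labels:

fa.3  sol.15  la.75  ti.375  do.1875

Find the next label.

re.9375

Note goes fa, sol, la, ti, do → re (runs through the solfège scale do→ti).
Second component: ×5 each step, so 3, 15, 75, 375, 1875 → 9375.
So the next label is re.9375.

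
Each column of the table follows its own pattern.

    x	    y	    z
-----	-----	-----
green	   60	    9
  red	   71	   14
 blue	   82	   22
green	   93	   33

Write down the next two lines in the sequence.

red  104  47; blue  115  64

Column x: repeats green → red → blue; green, red, blue, green → red → blue.
Column y: 60, 71, 82, 93 → 104 → 115 (+11 each step).
Column z: differences are 5, 8, 11, … (increasing by 3 each time); 9, 14, 22, 33 → 47 → 64.
Putting the parts together: red  104  47 and then blue  115  64.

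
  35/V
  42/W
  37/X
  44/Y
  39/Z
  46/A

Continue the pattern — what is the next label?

41/B

For the first component, alternating steps +7, −5, +7, −5, …: 35, 42, 37, 44, 39, 46 → 41.
Letter — letters move forward 1 place in the alphabet, wrapping Z→A: V, W, X, Y, Z, A → B.
Putting it together: 41/B.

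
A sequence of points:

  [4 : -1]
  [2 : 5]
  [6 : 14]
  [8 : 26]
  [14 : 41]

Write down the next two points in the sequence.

[22 : 59], [36 : 80]

First entry — each term is the sum of the two before it: 4, 2, 6, 8, 14 → 22 → 36.
Second entry — differences are 6, 9, 12, … (increasing by 3 each time): -1, 5, 14, 26, 41 → 59 → 80.
Putting the parts together: [22 : 59] and then [36 : 80].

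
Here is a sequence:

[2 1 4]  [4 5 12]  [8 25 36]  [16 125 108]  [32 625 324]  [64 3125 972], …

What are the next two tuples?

[128 15625 2916], [256 78125 8748]

For the first value, ×2 each step: 2, 4, 8, 16, 32, 64 → 128 → 256.
Second value: ×5 each step; 1, 5, 25, 125, 625, 3125 → 15625 → 78125.
Third value goes 4, 12, 36, 108, 324, 972 → 2916 → 8748 (×3 each step).
Putting the parts together: [128 15625 2916] and then [256 78125 8748].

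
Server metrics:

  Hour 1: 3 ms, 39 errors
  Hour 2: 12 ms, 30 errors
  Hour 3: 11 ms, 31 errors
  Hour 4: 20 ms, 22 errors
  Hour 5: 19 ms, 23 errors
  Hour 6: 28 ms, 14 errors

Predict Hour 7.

Ms — alternating steps +9, −1, +9, −1, …: 3, 12, 11, 20, 19, 28 → 27.
Errors — together with the ms always sums to 42: 39, 30, 31, 22, 23, 14 → 15.
Combining the parts gives 27 ms, 15 errors.

27 ms, 15 errors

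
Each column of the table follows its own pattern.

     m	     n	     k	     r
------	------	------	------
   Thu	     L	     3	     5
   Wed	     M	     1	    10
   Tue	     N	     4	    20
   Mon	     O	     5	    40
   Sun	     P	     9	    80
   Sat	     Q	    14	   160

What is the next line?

Fri  R  23  320

Column m — runs backward through the weekdays Mon→Sun: Thu, Wed, Tue, Mon, Sun, Sat → Fri.
Column n: letters move forward 1 place in the alphabet, so L, M, N, O, P, Q → R.
Column k goes 3, 1, 4, 5, 9, 14 → 23 (each term is the sum of the two before it).
Column r: 5, 10, 20, 40, 80, 160 → 320 (×2 each step).
So the next line is Fri  R  23  320.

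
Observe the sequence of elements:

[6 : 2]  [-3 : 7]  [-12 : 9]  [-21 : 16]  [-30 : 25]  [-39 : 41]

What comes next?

[-48 : 66]

First slot: −9 each step; 6, -3, -12, -21, -30, -39 → -48.
Second slot goes 2, 7, 9, 16, 25, 41 → 66 (each term is the sum of the two before it).
So the next element is [-48 : 66].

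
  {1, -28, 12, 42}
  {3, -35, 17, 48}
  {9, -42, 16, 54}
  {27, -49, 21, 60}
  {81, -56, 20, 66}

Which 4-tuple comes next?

First entry: ×3 each step, so 1, 3, 9, 27, 81 → 243.
For the second entry, −7 each step: -28, -35, -42, -49, -56 → -63.
Third entry: 12, 17, 16, 21, 20 → 25 (alternating steps +5, −1, +5, −1, …).
Fourth entry goes 42, 48, 54, 60, 66 → 72 (+6 each step).
Combining the parts gives {243, -63, 25, 72}.

{243, -63, 25, 72}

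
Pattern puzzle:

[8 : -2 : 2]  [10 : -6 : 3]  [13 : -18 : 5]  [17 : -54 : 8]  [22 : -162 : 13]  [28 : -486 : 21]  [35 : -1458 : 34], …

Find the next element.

First component: differences are 2, 3, 4, … (increasing by 1 each time), so 8, 10, 13, 17, 22, 28, 35 → 43.
For the second component, ×3 each step: -2, -6, -18, -54, -162, -486, -1458 → -4374.
Third component — each term is the sum of the two before it: 2, 3, 5, 8, 13, 21, 34 → 55.
So the next element is [43 : -4374 : 55].

[43 : -4374 : 55]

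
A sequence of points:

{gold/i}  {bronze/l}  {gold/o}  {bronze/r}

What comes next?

Rank goes gold, bronze, gold, bronze → gold (alternates gold ↔ bronze).
Letter: letters move forward 3 places in the alphabet, so i, l, o, r → u.
So the next point is {gold/u}.

{gold/u}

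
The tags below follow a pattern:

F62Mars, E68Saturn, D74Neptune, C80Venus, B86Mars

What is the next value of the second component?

Second component — +6 each step: 62, 68, 74, 80, 86 → 92.

92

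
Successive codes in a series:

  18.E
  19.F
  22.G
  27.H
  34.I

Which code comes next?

First component: differences are 1, 3, 5, … (increasing by 2 each time), so 18, 19, 22, 27, 34 → 43.
Letter: E, F, G, H, I → J (letters move forward 1 place in the alphabet).
So the next code is 43.J.

43.J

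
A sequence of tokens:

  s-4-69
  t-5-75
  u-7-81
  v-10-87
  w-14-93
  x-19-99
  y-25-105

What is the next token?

z-32-111

Letter: letters move forward 1 place in the alphabet; s, t, u, v, w, x, y → z.
For the second component, differences are 1, 2, 3, … (increasing by 1 each time): 4, 5, 7, 10, 14, 19, 25 → 32.
Third component: +6 each step; 69, 75, 81, 87, 93, 99, 105 → 111.
Combining the parts gives z-32-111.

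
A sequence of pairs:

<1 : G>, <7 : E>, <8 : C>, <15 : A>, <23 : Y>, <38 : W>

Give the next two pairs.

First part goes 1, 7, 8, 15, 23, 38 → 61 → 99 (each term is the sum of the two before it).
For the letter, letters move back 2 places in the alphabet, wrapping A→Z: G, E, C, A, Y, W → U → S.
So the next two pairs are <61 : U> and <99 : S>.

<61 : U>, <99 : S>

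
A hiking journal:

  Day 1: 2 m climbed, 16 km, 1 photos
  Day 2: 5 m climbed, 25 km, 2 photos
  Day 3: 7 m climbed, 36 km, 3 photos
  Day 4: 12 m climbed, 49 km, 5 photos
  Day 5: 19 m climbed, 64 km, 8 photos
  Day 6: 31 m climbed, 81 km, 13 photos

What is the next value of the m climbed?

50

M climbed: each term is the sum of the two before it, so 2, 5, 7, 12, 19, 31 → 50.
Km: 16, 25, 36, 49, 64, 81 → 100 (perfect squares: 4², 5², 6², …).
Photos goes 1, 2, 3, 5, 8, 13 → 21 (each term is the sum of the two before it).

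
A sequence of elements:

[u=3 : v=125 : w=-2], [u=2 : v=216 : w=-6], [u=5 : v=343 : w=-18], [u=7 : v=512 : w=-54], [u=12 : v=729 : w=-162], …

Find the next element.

U: 3, 2, 5, 7, 12 → 19 (each term is the sum of the two before it).
V — perfect cubes: 5³, 6³, 7³, …: 125, 216, 343, 512, 729 → 1000.
W: ×3 each step, so -2, -6, -18, -54, -162 → -486.
Putting it together: [u=19 : v=1000 : w=-486].

[u=19 : v=1000 : w=-486]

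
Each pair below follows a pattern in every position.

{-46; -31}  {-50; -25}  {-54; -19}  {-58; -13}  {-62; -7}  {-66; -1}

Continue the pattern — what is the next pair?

{-70; 5}

First part: −4 each step; -46, -50, -54, -58, -62, -66 → -70.
Second part: -31, -25, -19, -13, -7, -1 → 5 (+6 each step).
Combining the parts gives {-70; 5}.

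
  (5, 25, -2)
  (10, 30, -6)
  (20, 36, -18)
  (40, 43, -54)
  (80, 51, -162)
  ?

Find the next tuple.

(160, 60, -486)

First coordinate — ×2 each step: 5, 10, 20, 40, 80 → 160.
Second coordinate — differences are 5, 6, 7, … (increasing by 1 each time): 25, 30, 36, 43, 51 → 60.
Third coordinate: ×3 each step; -2, -6, -18, -54, -162 → -486.
So the next tuple is (160, 60, -486).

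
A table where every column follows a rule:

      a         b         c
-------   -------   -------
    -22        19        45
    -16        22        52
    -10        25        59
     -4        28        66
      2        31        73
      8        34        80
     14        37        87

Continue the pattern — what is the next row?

20  40  94

Column a: -22, -16, -10, -4, 2, 8, 14 → 20 (+6 each step).
Column b: +3 each step, so 19, 22, 25, 28, 31, 34, 37 → 40.
Column c goes 45, 52, 59, 66, 73, 80, 87 → 94 (+7 each step).
Putting it together: 20  40  94.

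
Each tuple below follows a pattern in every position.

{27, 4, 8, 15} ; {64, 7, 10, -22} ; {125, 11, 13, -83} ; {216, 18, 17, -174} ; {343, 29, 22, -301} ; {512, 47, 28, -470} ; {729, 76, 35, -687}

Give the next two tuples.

{1000, 123, 43, -958}, {1331, 199, 52, -1289}

For the first slot, perfect cubes: 3³, 4³, 5³, …: 27, 64, 125, 216, 343, 512, 729 → 1000 → 1331.
Second slot goes 4, 7, 11, 18, 29, 47, 76 → 123 → 199 (each term is the sum of the two before it).
For the third slot, differences are 2, 3, 4, … (increasing by 1 each time): 8, 10, 13, 17, 22, 28, 35 → 43 → 52.
Fourth slot: together with the first slot always sums to 42, so 15, -22, -83, -174, -301, -470, -687 → -958 → -1289.
So the next two tuples are {1000, 123, 43, -958} and {1331, 199, 52, -1289}.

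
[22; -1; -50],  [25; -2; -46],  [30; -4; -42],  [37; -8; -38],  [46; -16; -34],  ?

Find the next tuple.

First entry: differences are 3, 5, 7, … (increasing by 2 each time); 22, 25, 30, 37, 46 → 57.
Second entry goes -1, -2, -4, -8, -16 → -32 (×2 each step).
Third entry: +4 each step; -50, -46, -42, -38, -34 → -30.
Combining the parts gives [57; -32; -30].

[57; -32; -30]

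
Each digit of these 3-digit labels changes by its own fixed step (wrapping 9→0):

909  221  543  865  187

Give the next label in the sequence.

409

First digit: +3 each step, mod 10, so 9, 2, 5, 8, 1 → 4.
Second digit goes 0, 2, 4, 6, 8 → 0 (+2 each step, mod 10).
Third digit: +2 each step, mod 10, so 9, 1, 3, 5, 7 → 9.
So the next label is 409.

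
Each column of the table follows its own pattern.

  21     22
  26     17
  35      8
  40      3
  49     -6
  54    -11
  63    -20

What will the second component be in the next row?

First component: alternating steps +5, +9, +5, +9, …, so 21, 26, 35, 40, 49, 54, 63 → 68.
For the second component, together with the first component always sums to 43: 22, 17, 8, 3, -6, -11, -20 → -25.

-25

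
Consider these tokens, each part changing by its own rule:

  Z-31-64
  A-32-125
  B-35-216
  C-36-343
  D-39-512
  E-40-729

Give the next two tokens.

F-43-1000 then G-44-1331

Letter goes Z, A, B, C, D, E → F → G (letters move forward 1 place in the alphabet, wrapping Z→A).
For the second component, alternating steps +1, +3, +1, +3, …: 31, 32, 35, 36, 39, 40 → 43 → 44.
Third component: 64, 125, 216, 343, 512, 729 → 1000 → 1331 (perfect cubes: 4³, 5³, 6³, …).
Putting the parts together: F-43-1000 and then G-44-1331.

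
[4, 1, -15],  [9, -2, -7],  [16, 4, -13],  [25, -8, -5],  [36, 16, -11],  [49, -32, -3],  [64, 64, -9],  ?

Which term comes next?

[81, -128, -1]

First entry goes 4, 9, 16, 25, 36, 49, 64 → 81 (perfect squares: 2², 3², 4², …).
Second entry: ×(-2) each step, so 1, -2, 4, -8, 16, -32, 64 → -128.
Third entry: alternating steps +8, −6, +8, −6, …, so -15, -7, -13, -5, -11, -3, -9 → -1.
So the next term is [81, -128, -1].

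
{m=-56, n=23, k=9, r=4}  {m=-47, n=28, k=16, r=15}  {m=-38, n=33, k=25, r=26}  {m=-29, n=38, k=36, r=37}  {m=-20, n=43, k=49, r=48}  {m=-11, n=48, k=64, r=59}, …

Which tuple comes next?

{m=-2, n=53, k=81, r=70}

M: +9 each step, so -56, -47, -38, -29, -20, -11 → -2.
For the n, +5 each step: 23, 28, 33, 38, 43, 48 → 53.
K — perfect squares: 3², 4², 5², …: 9, 16, 25, 36, 49, 64 → 81.
R: 4, 15, 26, 37, 48, 59 → 70 (+11 each step).
So the next tuple is {m=-2, n=53, k=81, r=70}.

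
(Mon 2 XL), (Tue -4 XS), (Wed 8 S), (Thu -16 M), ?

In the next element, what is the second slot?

Day: runs through the weekdays Mon→Sun; Mon, Tue, Wed, Thu → Fri.
Second slot: 2, -4, 8, -16 → 32 (×(-2) each step).
Size: XL, XS, S, M → L (runs through clothing sizes XS→XL).

32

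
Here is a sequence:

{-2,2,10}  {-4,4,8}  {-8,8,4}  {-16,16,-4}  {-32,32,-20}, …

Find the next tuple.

{-64,64,-52}

First coordinate: ×2 each step, so -2, -4, -8, -16, -32 → -64.
Second coordinate: 2, 4, 8, 16, 32 → 64 (×2 each step).
Third coordinate: always 12 more than the first coordinate, so 10, 8, 4, -4, -20 → -52.
Putting it together: {-64,64,-52}.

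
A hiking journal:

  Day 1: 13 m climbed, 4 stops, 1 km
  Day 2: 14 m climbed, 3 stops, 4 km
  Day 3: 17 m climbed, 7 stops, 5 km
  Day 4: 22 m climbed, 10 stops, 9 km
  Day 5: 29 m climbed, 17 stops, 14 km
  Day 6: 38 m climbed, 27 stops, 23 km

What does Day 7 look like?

For the m climbed, differences are 1, 3, 5, … (increasing by 2 each time): 13, 14, 17, 22, 29, 38 → 49.
Stops: each term is the sum of the two before it; 4, 3, 7, 10, 17, 27 → 44.
Km: each term is the sum of the two before it; 1, 4, 5, 9, 14, 23 → 37.
Combining the parts gives 49 m climbed, 44 stops, 37 km.

49 m climbed, 44 stops, 37 km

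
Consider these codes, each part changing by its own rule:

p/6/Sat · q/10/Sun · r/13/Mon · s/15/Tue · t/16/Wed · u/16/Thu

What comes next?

Letter: letters move forward 1 place in the alphabet, so p, q, r, s, t, u → v.
For the second component, differences are 4, 3, 2, … (decreasing by 1 each time): 6, 10, 13, 15, 16, 16 → 15.
For the day, runs through the weekdays Mon→Sun: Sat, Sun, Mon, Tue, Wed, Thu → Fri.
Putting it together: v/15/Fri.

v/15/Fri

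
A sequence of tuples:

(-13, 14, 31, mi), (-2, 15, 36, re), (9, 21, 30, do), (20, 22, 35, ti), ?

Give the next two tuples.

First coordinate — +11 each step: -13, -2, 9, 20 → 31 → 42.
Second coordinate: alternating steps +1, +6, +1, +6, …; 14, 15, 21, 22 → 28 → 29.
Third coordinate: alternating steps +5, −6, +5, −6, …, so 31, 36, 30, 35 → 29 → 34.
Note goes mi, re, do, ti → la → sol (runs backward through the solfège scale do→ti).
So the next two tuples are (31, 28, 29, la) and (42, 29, 34, sol).

(31, 28, 29, la), (42, 29, 34, sol)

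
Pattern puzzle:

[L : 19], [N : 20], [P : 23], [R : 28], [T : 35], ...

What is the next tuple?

[V : 44]

Letter: letters move forward 2 places in the alphabet, so L, N, P, R, T → V.
Second part: differences are 1, 3, 5, … (increasing by 2 each time), so 19, 20, 23, 28, 35 → 44.
Putting it together: [V : 44].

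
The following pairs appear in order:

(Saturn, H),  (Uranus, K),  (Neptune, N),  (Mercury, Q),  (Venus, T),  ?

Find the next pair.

(Earth, W)

Planet: Saturn, Uranus, Neptune, Mercury, Venus → Earth (runs through the planets Mercury→Neptune).
Letter goes H, K, N, Q, T → W (letters move forward 3 places in the alphabet).
So the next pair is (Earth, W).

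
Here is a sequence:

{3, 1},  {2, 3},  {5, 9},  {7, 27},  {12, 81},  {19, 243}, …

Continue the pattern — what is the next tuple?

{31, 729}

First coordinate: 3, 2, 5, 7, 12, 19 → 31 (each term is the sum of the two before it).
Second coordinate goes 1, 3, 9, 27, 81, 243 → 729 (×3 each step).
So the next tuple is {31, 729}.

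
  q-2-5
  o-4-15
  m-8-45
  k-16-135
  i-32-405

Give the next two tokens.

g-64-1215 then e-128-3645

For the letter, letters move back 2 places in the alphabet: q, o, m, k, i → g → e.
Second component: ×2 each step, so 2, 4, 8, 16, 32 → 64 → 128.
Third component goes 5, 15, 45, 135, 405 → 1215 → 3645 (×3 each step).
Putting the parts together: g-64-1215 and then e-128-3645.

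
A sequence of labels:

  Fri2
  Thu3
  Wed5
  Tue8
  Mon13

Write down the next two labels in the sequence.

Sun21, Sat34

Day goes Fri, Thu, Wed, Tue, Mon → Sun → Sat (runs backward through the weekdays Mon→Sun).
Second component — each term is the sum of the two before it: 2, 3, 5, 8, 13 → 21 → 34.
So the next two labels are Sun21 and Sat34.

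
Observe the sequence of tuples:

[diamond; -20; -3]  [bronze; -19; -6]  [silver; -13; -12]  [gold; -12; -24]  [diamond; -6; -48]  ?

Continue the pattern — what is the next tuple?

[bronze; -5; -96]

For the rank, repeats diamond → bronze → silver → gold: diamond, bronze, silver, gold, diamond → bronze.
Second part: alternating steps +1, +6, +1, +6, …, so -20, -19, -13, -12, -6 → -5.
Third part goes -3, -6, -12, -24, -48 → -96 (×2 each step).
Putting it together: [bronze; -5; -96].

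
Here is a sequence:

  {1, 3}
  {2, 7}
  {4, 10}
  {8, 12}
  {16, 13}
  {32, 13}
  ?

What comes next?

{64, 12}

First entry: 1, 2, 4, 8, 16, 32 → 64 (×2 each step).
Second entry goes 3, 7, 10, 12, 13, 13 → 12 (differences are 4, 3, 2, … (decreasing by 1 each time)).
Putting it together: {64, 12}.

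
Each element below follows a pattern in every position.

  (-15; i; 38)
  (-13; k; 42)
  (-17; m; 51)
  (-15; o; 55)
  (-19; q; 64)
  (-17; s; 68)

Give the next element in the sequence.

(-21; u; 77)

First component: alternating steps +2, −4, +2, −4, …; -15, -13, -17, -15, -19, -17 → -21.
Letter goes i, k, m, o, q, s → u (letters move forward 2 places in the alphabet).
Third component: 38, 42, 51, 55, 64, 68 → 77 (alternating steps +4, +9, +4, +9, …).
So the next element is (-21; u; 77).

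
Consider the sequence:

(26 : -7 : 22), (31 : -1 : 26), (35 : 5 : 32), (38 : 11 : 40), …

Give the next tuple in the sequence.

(40 : 17 : 50)

For the first slot, differences are 5, 4, 3, … (decreasing by 1 each time): 26, 31, 35, 38 → 40.
Second slot — +6 each step: -7, -1, 5, 11 → 17.
Third slot — differences are 4, 6, 8, … (increasing by 2 each time): 22, 26, 32, 40 → 50.
So the next tuple is (40 : 17 : 50).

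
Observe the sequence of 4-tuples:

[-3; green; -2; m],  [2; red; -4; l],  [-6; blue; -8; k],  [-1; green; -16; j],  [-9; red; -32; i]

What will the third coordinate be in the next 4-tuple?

Third coordinate: -2, -4, -8, -16, -32 → -64 (×2 each step).

-64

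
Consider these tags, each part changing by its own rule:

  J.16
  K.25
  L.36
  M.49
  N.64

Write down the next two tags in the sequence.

For the letter, letters move forward 1 place in the alphabet: J, K, L, M, N → O → P.
Second component — perfect squares: 4², 5², 6², …: 16, 25, 36, 49, 64 → 81 → 100.
So the next two tags are O.81 and P.100.

O.81, P.100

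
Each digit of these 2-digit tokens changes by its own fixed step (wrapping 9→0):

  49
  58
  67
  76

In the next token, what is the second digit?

5

First digit goes 4, 5, 6, 7 → 8 (+1 each step, mod 10).
Second digit — −1 each step, mod 10: 9, 8, 7, 6 → 5.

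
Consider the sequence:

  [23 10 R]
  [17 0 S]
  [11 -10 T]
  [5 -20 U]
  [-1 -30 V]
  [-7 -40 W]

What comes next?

First part: −6 each step, so 23, 17, 11, 5, -1, -7 → -13.
Second part — −10 each step: 10, 0, -10, -20, -30, -40 → -50.
Letter: R, S, T, U, V, W → X (letters move forward 1 place in the alphabet).
Putting it together: [-13 -50 X].

[-13 -50 X]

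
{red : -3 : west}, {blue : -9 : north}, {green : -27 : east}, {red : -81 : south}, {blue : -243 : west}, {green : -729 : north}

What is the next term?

Colour — repeats red → blue → green: red, blue, green, red, blue, green → red.
Second value: ×3 each step; -3, -9, -27, -81, -243, -729 → -2187.
For the direction, repeats west → north → east → south: west, north, east, south, west, north → east.
Putting it together: {red : -2187 : east}.

{red : -2187 : east}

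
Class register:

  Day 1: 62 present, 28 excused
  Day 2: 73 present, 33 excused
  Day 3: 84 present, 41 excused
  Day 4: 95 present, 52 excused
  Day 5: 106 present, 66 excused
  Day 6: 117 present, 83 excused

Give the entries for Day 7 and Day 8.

128 present, 103 excused; 139 present, 126 excused

Present goes 62, 73, 84, 95, 106, 117 → 128 → 139 (+11 each step).
Excused goes 28, 33, 41, 52, 66, 83 → 103 → 126 (differences are 5, 8, 11, … (increasing by 3 each time)).
So the next two lines are 128 present, 103 excused and 139 present, 126 excused.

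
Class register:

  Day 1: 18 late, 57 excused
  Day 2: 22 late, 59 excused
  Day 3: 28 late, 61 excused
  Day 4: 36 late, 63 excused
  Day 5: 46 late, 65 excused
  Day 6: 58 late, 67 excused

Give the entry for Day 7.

72 late, 69 excused

Late — differences are 4, 6, 8, … (increasing by 2 each time): 18, 22, 28, 36, 46, 58 → 72.
Excused goes 57, 59, 61, 63, 65, 67 → 69 (+2 each step).
Putting it together: 72 late, 69 excused.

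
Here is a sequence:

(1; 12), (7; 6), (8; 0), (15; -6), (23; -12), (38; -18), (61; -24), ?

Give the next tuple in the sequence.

First slot goes 1, 7, 8, 15, 23, 38, 61 → 99 (each term is the sum of the two before it).
Second slot: −6 each step, so 12, 6, 0, -6, -12, -18, -24 → -30.
So the next tuple is (99; -30).

(99; -30)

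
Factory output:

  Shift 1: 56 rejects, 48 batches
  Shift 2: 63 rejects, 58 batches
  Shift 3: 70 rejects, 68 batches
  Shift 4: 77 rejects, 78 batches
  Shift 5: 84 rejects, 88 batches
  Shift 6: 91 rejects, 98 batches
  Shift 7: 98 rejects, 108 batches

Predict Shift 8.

105 rejects, 118 batches

Rejects — +7 each step: 56, 63, 70, 77, 84, 91, 98 → 105.
Batches goes 48, 58, 68, 78, 88, 98, 108 → 118 (+10 each step).
Putting it together: 105 rejects, 118 batches.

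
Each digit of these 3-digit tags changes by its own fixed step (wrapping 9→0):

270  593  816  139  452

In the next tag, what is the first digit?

7

For the first digit, +3 each step, mod 10: 2, 5, 8, 1, 4 → 7.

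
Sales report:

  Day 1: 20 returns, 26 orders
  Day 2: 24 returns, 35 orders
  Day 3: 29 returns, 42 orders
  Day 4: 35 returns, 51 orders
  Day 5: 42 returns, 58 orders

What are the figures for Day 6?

Returns goes 20, 24, 29, 35, 42 → 50 (differences are 4, 5, 6, … (increasing by 1 each time)).
Orders goes 26, 35, 42, 51, 58 → 67 (alternating steps +9, +7, +9, +7, …).
Putting it together: 50 returns, 67 orders.

50 returns, 67 orders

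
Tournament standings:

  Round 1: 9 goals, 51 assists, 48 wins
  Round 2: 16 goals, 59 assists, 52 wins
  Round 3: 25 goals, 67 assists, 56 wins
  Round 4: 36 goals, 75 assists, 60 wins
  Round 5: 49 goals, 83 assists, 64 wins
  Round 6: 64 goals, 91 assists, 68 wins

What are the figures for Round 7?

Goals: perfect squares: 3², 4², 5², …; 9, 16, 25, 36, 49, 64 → 81.
For the assists, +8 each step: 51, 59, 67, 75, 83, 91 → 99.
Wins: +4 each step, so 48, 52, 56, 60, 64, 68 → 72.
Putting it together: 81 goals, 99 assists, 72 wins.

81 goals, 99 assists, 72 wins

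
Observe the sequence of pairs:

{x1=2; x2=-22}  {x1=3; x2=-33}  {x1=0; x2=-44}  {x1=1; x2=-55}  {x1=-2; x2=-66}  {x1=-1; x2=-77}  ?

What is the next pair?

{x1=-4; x2=-88}

For the x1, alternating steps +1, −3, +1, −3, …: 2, 3, 0, 1, -2, -1 → -4.
X2 — −11 each step: -22, -33, -44, -55, -66, -77 → -88.
Combining the parts gives {x1=-4; x2=-88}.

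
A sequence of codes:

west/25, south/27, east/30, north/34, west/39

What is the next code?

For the direction, repeats west → south → east → north: west, south, east, north, west → south.
Second component: 25, 27, 30, 34, 39 → 45 (differences are 2, 3, 4, … (increasing by 1 each time)).
So the next code is south/45.

south/45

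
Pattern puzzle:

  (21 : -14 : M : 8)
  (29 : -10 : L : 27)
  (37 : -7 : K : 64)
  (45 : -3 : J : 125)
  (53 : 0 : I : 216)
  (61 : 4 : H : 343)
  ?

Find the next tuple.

(69 : 7 : G : 512)

First coordinate goes 21, 29, 37, 45, 53, 61 → 69 (+8 each step).
Second coordinate: -14, -10, -7, -3, 0, 4 → 7 (alternating steps +4, +3, +4, +3, …).
Letter: M, L, K, J, I, H → G (letters move back 1 place in the alphabet).
Fourth coordinate goes 8, 27, 64, 125, 216, 343 → 512 (perfect cubes: 2³, 3³, 4³, …).
So the next tuple is (69 : 7 : G : 512).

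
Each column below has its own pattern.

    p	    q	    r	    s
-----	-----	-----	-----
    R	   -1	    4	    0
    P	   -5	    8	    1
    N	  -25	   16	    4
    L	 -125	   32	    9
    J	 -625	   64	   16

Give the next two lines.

H  -3125  128  25; F  -15625  256  36

Column p: letters move back 2 places in the alphabet; R, P, N, L, J → H → F.
Column q: ×5 each step, so -1, -5, -25, -125, -625 → -3125 → -15625.
Column r: ×2 each step, so 4, 8, 16, 32, 64 → 128 → 256.
Column s — differences are 1, 3, 5, … (increasing by 2 each time): 0, 1, 4, 9, 16 → 25 → 36.
So the next two lines are H  -3125  128  25 and F  -15625  256  36.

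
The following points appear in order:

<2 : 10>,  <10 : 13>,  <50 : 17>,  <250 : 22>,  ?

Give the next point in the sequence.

<1250 : 28>

First coordinate: ×5 each step, so 2, 10, 50, 250 → 1250.
For the second coordinate, differences are 3, 4, 5, … (increasing by 1 each time): 10, 13, 17, 22 → 28.
So the next point is <1250 : 28>.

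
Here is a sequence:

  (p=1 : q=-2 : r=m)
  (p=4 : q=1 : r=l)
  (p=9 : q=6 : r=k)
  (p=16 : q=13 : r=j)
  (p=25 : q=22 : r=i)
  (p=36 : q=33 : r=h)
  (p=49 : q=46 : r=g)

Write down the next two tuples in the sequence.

(p=64 : q=61 : r=f), (p=81 : q=78 : r=e)

P: perfect squares: 1², 2², 3², …; 1, 4, 9, 16, 25, 36, 49 → 64 → 81.
Q: always 3 less than the p, so -2, 1, 6, 13, 22, 33, 46 → 61 → 78.
R — letters move back 1 place in the alphabet: m, l, k, j, i, h, g → f → e.
Putting the parts together: (p=64 : q=61 : r=f) and then (p=81 : q=78 : r=e).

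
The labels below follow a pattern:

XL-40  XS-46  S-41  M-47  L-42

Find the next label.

XL-48

Size: runs through clothing sizes XS→XL; XL, XS, S, M, L → XL.
Second component: 40, 46, 41, 47, 42 → 48 (alternating steps +6, −5, +6, −5, …).
So the next label is XL-48.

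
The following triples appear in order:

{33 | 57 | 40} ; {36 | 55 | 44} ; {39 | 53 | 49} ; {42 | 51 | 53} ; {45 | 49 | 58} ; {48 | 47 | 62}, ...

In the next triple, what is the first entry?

51

First entry — +3 each step: 33, 36, 39, 42, 45, 48 → 51.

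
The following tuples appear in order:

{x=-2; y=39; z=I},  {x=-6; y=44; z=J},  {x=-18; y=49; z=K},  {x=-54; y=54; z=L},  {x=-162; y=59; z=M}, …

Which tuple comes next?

X goes -2, -6, -18, -54, -162 → -486 (×3 each step).
Y: +5 each step; 39, 44, 49, 54, 59 → 64.
Z: I, J, K, L, M → N (letters move forward 1 place in the alphabet).
So the next tuple is {x=-486; y=64; z=N}.

{x=-486; y=64; z=N}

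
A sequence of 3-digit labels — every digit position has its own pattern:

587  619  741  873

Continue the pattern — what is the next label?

First digit: 5, 6, 7, 8 → 9 (+1 each step, mod 10).
Second digit: +3 each step, mod 10, so 8, 1, 4, 7 → 0.
Third digit: +2 each step, mod 10, so 7, 9, 1, 3 → 5.
Putting it together: 905.

905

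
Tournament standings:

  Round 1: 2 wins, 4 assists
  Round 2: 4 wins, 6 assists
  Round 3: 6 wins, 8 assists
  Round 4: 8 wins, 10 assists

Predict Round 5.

Wins: +2 each step, so 2, 4, 6, 8 → 10.
Assists: 4, 6, 8, 10 → 12 (always 2 more than the wins).
Combining the parts gives 10 wins, 12 assists.

10 wins, 12 assists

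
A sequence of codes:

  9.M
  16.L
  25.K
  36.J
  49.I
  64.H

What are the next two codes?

For the first component, perfect squares: 3², 4², 5², …: 9, 16, 25, 36, 49, 64 → 81 → 100.
For the letter, letters move back 1 place in the alphabet: M, L, K, J, I, H → G → F.
Putting the parts together: 81.G and then 100.F.

81.G then 100.F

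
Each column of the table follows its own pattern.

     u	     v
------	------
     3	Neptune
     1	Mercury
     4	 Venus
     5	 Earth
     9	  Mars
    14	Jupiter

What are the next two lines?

Column u — each term is the sum of the two before it: 3, 1, 4, 5, 9, 14 → 23 → 37.
Column v — runs through the planets Mercury→Neptune: Neptune, Mercury, Venus, Earth, Mars, Jupiter → Saturn → Uranus.
So the next two lines are 23  Saturn and 37  Uranus.

23  Saturn; 37  Uranus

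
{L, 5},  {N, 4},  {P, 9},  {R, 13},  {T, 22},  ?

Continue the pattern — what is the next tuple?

{V, 35}

Letter — letters move forward 2 places in the alphabet: L, N, P, R, T → V.
Second slot: each term is the sum of the two before it; 5, 4, 9, 13, 22 → 35.
Putting it together: {V, 35}.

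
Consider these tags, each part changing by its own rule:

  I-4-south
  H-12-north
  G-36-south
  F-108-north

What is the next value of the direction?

Letter: letters move back 1 place in the alphabet; I, H, G, F → E.
Second component: 4, 12, 36, 108 → 324 (×3 each step).
Direction goes south, north, south, north → south (alternates south ↔ north).

south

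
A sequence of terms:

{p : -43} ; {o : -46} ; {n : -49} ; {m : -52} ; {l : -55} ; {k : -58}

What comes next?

{j : -61}

Letter — letters move back 1 place in the alphabet: p, o, n, m, l, k → j.
Second coordinate: −3 each step; -43, -46, -49, -52, -55, -58 → -61.
So the next term is {j : -61}.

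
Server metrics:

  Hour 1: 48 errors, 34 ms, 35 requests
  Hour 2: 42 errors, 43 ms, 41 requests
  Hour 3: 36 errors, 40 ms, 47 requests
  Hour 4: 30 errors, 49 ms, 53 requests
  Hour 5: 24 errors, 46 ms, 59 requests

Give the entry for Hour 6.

Errors: −6 each step, so 48, 42, 36, 30, 24 → 18.
Ms: alternating steps +9, −3, +9, −3, …, so 34, 43, 40, 49, 46 → 55.
Requests: together with the errors always sums to 83, so 35, 41, 47, 53, 59 → 65.
Putting it together: 18 errors, 55 ms, 65 requests.

18 errors, 55 ms, 65 requests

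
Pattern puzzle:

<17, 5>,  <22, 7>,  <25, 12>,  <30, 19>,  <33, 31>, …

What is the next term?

First slot: alternating steps +5, +3, +5, +3, …, so 17, 22, 25, 30, 33 → 38.
For the second slot, each term is the sum of the two before it: 5, 7, 12, 19, 31 → 50.
So the next term is <38, 50>.

<38, 50>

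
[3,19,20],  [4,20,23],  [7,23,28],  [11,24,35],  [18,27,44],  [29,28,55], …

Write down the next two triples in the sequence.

First value: each term is the sum of the two before it, so 3, 4, 7, 11, 18, 29 → 47 → 76.
Second value goes 19, 20, 23, 24, 27, 28 → 31 → 32 (alternating steps +1, +3, +1, +3, …).
For the third value, differences are 3, 5, 7, … (increasing by 2 each time): 20, 23, 28, 35, 44, 55 → 68 → 83.
Putting the parts together: [47,31,68] and then [76,32,83].

[47,31,68], [76,32,83]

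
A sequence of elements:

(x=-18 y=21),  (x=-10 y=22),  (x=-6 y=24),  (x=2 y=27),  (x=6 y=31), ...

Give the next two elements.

X: alternating steps +8, +4, +8, +4, …, so -18, -10, -6, 2, 6 → 14 → 18.
Y: differences are 1, 2, 3, … (increasing by 1 each time), so 21, 22, 24, 27, 31 → 36 → 42.
Putting the parts together: (x=14 y=36) and then (x=18 y=42).

(x=14 y=36), (x=18 y=42)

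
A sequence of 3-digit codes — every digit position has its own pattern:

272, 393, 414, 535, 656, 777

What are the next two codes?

First digit: 2, 3, 4, 5, 6, 7 → 8 → 9 (+1 each step, mod 10).
Second digit goes 7, 9, 1, 3, 5, 7 → 9 → 1 (+2 each step, mod 10).
Third digit — +1 each step, mod 10: 2, 3, 4, 5, 6, 7 → 8 → 9.
Putting the parts together: 898 and then 919.

898 then 919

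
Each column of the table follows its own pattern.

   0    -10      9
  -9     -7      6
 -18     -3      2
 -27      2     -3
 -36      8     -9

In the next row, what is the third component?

For the second component, differences are 3, 4, 5, … (increasing by 1 each time): -10, -7, -3, 2, 8 → 15.
Third component: 9, 6, 2, -3, -9 → -16 (together with the second component always sums to -1).

-16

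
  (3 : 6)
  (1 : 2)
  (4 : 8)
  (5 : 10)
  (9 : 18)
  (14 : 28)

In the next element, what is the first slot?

First slot: each term is the sum of the two before it, so 3, 1, 4, 5, 9, 14 → 23.
Second slot goes 6, 2, 8, 10, 18, 28 → 46 (always 2 × the first slot).

23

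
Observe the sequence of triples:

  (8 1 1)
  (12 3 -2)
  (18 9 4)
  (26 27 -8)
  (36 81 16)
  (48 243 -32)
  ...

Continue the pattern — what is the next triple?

(62 729 64)

First value: differences are 4, 6, 8, … (increasing by 2 each time), so 8, 12, 18, 26, 36, 48 → 62.
For the second value, ×3 each step: 1, 3, 9, 27, 81, 243 → 729.
Third value: ×(-2) each step; 1, -2, 4, -8, 16, -32 → 64.
So the next triple is (62 729 64).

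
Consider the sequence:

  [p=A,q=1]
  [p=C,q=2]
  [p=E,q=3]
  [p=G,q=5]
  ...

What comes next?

P: letters move forward 2 places in the alphabet, so A, C, E, G → I.
Q goes 1, 2, 3, 5 → 8 (each term is the sum of the two before it).
So the next element is [p=I,q=8].

[p=I,q=8]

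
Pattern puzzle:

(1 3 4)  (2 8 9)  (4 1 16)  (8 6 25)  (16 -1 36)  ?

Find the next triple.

First coordinate: ×2 each step, so 1, 2, 4, 8, 16 → 32.
Second coordinate: 3, 8, 1, 6, -1 → 4 (alternating steps +5, −7, +5, −7, …).
Third coordinate goes 4, 9, 16, 25, 36 → 49 (perfect squares: 2², 3², 4², …).
So the next triple is (32 4 49).

(32 4 49)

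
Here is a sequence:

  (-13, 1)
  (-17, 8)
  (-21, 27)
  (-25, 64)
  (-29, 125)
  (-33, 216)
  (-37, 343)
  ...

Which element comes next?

(-41, 512)

First entry goes -13, -17, -21, -25, -29, -33, -37 → -41 (−4 each step).
Second entry: perfect cubes: 1³, 2³, 3³, …; 1, 8, 27, 64, 125, 216, 343 → 512.
Combining the parts gives (-41, 512).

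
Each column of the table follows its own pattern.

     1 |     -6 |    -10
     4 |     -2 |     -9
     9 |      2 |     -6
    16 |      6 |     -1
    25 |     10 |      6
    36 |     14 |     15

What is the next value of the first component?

First component — perfect squares: 1², 2², 3², …: 1, 4, 9, 16, 25, 36 → 49.

49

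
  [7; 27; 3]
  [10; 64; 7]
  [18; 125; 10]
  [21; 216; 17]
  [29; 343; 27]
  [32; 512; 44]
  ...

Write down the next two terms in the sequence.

First value — alternating steps +3, +8, +3, +8, …: 7, 10, 18, 21, 29, 32 → 40 → 43.
Second value: 27, 64, 125, 216, 343, 512 → 729 → 1000 (perfect cubes: 3³, 4³, 5³, …).
Third value: each term is the sum of the two before it; 3, 7, 10, 17, 27, 44 → 71 → 115.
Putting the parts together: [40; 729; 71] and then [43; 1000; 115].

[40; 729; 71], [43; 1000; 115]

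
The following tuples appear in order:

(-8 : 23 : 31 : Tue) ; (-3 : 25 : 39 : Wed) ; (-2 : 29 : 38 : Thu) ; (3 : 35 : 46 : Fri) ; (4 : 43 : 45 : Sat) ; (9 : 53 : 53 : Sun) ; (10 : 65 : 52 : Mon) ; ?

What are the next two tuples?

For the first entry, alternating steps +5, +1, +5, +1, …: -8, -3, -2, 3, 4, 9, 10 → 15 → 16.
For the second entry, differences are 2, 4, 6, … (increasing by 2 each time): 23, 25, 29, 35, 43, 53, 65 → 79 → 95.
Third entry: alternating steps +8, −1, +8, −1, …; 31, 39, 38, 46, 45, 53, 52 → 60 → 59.
Day goes Tue, Wed, Thu, Fri, Sat, Sun, Mon → Tue → Wed (runs through the weekdays Mon→Sun).
Putting the parts together: (15 : 79 : 60 : Tue) and then (16 : 95 : 59 : Wed).

(15 : 79 : 60 : Tue), (16 : 95 : 59 : Wed)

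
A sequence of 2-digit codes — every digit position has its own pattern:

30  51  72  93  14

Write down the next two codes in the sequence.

35, 56

First digit: 3, 5, 7, 9, 1 → 3 → 5 (+2 each step, mod 10).
Second digit goes 0, 1, 2, 3, 4 → 5 → 6 (+1 each step, mod 10).
Putting the parts together: 35 and then 56.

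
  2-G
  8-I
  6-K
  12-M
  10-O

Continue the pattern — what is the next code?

16-Q

First component goes 2, 8, 6, 12, 10 → 16 (alternating steps +6, −2, +6, −2, …).
Letter: letters move forward 2 places in the alphabet, so G, I, K, M, O → Q.
Combining the parts gives 16-Q.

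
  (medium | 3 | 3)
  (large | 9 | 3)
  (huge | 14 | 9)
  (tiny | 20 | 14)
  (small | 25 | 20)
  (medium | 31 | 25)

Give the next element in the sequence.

Size — repeats medium → large → huge → tiny → small: medium, large, huge, tiny, small, medium → large.
Second component: alternating steps +6, +5, +6, +5, …; 3, 9, 14, 20, 25, 31 → 36.
Third component goes 3, 3, 9, 14, 20, 25 → 31 (always the previous value of the second component).
Combining the parts gives (large | 36 | 31).

(large | 36 | 31)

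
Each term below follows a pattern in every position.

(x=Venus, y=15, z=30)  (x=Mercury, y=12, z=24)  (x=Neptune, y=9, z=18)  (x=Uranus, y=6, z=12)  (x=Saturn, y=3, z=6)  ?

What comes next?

(x=Jupiter, y=0, z=0)

X — runs backward through the planets Mercury→Neptune: Venus, Mercury, Neptune, Uranus, Saturn → Jupiter.
Y: −3 each step, so 15, 12, 9, 6, 3 → 0.
Z: always 2 × the y, so 30, 24, 18, 12, 6 → 0.
Putting it together: (x=Jupiter, y=0, z=0).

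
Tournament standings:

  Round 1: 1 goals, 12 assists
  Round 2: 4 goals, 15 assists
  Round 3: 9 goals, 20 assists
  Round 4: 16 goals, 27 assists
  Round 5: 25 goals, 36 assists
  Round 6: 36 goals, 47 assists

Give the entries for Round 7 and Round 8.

49 goals, 60 assists; 64 goals, 75 assists

Goals: perfect squares: 1², 2², 3², …, so 1, 4, 9, 16, 25, 36 → 49 → 64.
Assists: always 11 more than the goals, so 12, 15, 20, 27, 36, 47 → 60 → 75.
So the next two records are 49 goals, 60 assists and 64 goals, 75 assists.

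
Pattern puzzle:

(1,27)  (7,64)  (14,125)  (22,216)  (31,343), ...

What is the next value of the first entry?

41

First entry: differences are 6, 7, 8, … (increasing by 1 each time); 1, 7, 14, 22, 31 → 41.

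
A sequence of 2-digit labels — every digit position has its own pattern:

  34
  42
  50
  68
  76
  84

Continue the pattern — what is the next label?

92

First digit: 3, 4, 5, 6, 7, 8 → 9 (+1 each step, mod 10).
Second digit — −2 each step, mod 10: 4, 2, 0, 8, 6, 4 → 2.
So the next label is 92.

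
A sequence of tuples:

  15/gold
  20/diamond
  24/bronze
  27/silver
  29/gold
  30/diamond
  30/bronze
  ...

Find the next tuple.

29/silver

First slot goes 15, 20, 24, 27, 29, 30, 30 → 29 (differences are 5, 4, 3, … (decreasing by 1 each time)).
Rank: gold, diamond, bronze, silver, gold, diamond, bronze → silver (repeats gold → diamond → bronze → silver).
Putting it together: 29/silver.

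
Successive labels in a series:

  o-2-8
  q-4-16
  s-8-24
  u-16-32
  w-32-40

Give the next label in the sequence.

Letter: o, q, s, u, w → y (letters move forward 2 places in the alphabet).
Second component goes 2, 4, 8, 16, 32 → 64 (×2 each step).
Third component: +8 each step, so 8, 16, 24, 32, 40 → 48.
So the next label is y-64-48.

y-64-48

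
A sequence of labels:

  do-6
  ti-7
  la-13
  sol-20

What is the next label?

fa-33

Note: runs backward through the solfège scale do→ti; do, ti, la, sol → fa.
For the second component, each term is the sum of the two before it: 6, 7, 13, 20 → 33.
Putting it together: fa-33.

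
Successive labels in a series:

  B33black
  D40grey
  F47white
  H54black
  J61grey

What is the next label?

Letter: letters move forward 2 places in the alphabet; B, D, F, H, J → L.
Second component: +7 each step, so 33, 40, 47, 54, 61 → 68.
For the shade, repeats black → grey → white: black, grey, white, black, grey → white.
So the next label is L68white.

L68white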